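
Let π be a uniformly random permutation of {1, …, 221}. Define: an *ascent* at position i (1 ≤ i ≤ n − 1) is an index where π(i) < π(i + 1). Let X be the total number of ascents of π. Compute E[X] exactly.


Write X = Σ X_I over i = 1, …, 220, with X_I the indicator of one ascent.
There are 220 indicators.
For each fixed i, the pair (π(i), π(i+1)) is a uniformly random ordered pair of distinct values from {1, …, 221}; by symmetry P[π(i) < π(i+1)] = 1/2.
By linearity: E[X] = 220 · (1/2) = (221 − 1) · (1/2) = 110 ≈ 110.000.

E[X] = 110 = 110.000.


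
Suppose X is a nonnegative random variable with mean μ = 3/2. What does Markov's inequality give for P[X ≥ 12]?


μ = E[X] = 3/2, a = 12.
Markov: P[X ≥ 12] ≤ μ/a = (3/2)/12 = 1/8.
Numerically: ≈ 0.125.
(Since a = 12 > μ = 1.500, the bound 1/8 is < 1 and informative.)

P[X ≥ 12] ≤ 1/8 ≈ 0.125.


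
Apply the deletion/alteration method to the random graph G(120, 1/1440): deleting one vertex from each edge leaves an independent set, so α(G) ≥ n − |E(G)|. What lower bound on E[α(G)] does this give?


E[|E(G)|] = C(120, 2)·p = 7140 · (1/1440) = 119/24.
E[α(G)] ≥ n − E[|E(G)|] = 120 − 119/24 = 2761/24.
Numerically: ≈ 115.04167.
(This is only a lower bound; the true E[α(G)] may be larger.)

E[α(G)] ≥ 2761/24 ≈ 115.04167.


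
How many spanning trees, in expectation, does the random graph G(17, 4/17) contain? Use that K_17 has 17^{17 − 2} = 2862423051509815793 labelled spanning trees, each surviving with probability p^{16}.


K_17 has 17^{17 − 2} = 2862423051509815793 labelled spanning trees.
For each such spanning tree H, let X_H = 1 if all 16 edges of H are present in G. Then P[X_H = 1] = p^{16} = (4/17)^{16} = 4294967296/48661191875666868481.
By linearity: E[X] = Σ_H E[X_H] = 2862423051509815793 · p^{16} = 2862423051509815793 · 4294967296/48661191875666868481 = 4294967296/17.
Numerically: E[X] ≈ 2.52645e+08.

E[X] = 2862423051509815793 · (4/17)^{16} = 4294967296/17 ≈ 2.52645e+08.


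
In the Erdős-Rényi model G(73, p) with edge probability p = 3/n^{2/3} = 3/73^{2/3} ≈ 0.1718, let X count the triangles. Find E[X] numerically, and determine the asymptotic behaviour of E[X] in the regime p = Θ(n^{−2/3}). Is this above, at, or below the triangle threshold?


Number of potential triangles: C(73, 3) = 62196.
Each occurs with probability p³ ≈ (0.1718)³ ≈ 5.066617e-03.
By linearity: E[X] = C(73, 3)·p³ ≈ 62196 · 5.066617e-03 ≈ 315.1233.
Since α = 2/3 < 1, p = c/n^{2/3} ≫ 1/n is above the triangle threshold p ~ 1/n. Asymptotically E[X] ~ (c³/6)·n^{3(1−α)} = (3³/6)·n^{1} → ∞; triangles are abundant w.h.p.

E[X] ≈ 315.1233; in regime p = Θ(1/n^{2/3}) E[X] diverges (above the triangle threshold p ~ 1/n).


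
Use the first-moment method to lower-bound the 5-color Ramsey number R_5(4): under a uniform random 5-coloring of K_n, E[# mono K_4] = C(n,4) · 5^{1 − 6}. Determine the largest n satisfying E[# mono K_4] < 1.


We need C(n, 4) · 5^{1 − 6} < 1, i.e. C(n, 4) < 5^{6 − 1} = 3125.
Check values of n near the boundary:
  n = 17: C(17, 4) = 2380; 2380 < 3125? YES
  n = 18: C(18, 4) = 3060; 3060 < 3125? YES
  n = 19: C(19, 4) = 3876; 3876 < 3125? NO
The largest n with C(n, 4) < 3125 is n = 18 (where E[X] = 612/625 ≈ 0.9792000). Hence R_5(4) > 18, i.e. R_5(4) ≥ 19.

Largest n = 18; hence R_5(4) > 18.


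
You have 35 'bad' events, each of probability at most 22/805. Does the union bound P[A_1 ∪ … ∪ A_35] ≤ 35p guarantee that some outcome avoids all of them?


Union bound: P[∪_{i=1}^{35} A_i] ≤ Σ_i P[A_i] ≤ 35·p = 35·(22/805) = 22/23.
Numerically: 22/23 ≈ 0.957.
Is 22/23 < 1? YES.
Since P[∪ A_i] ≤ 22/23 < 1, the complement has P[∩ A_i^c] ≥ 1 − 22/23 = 1/23 > 0, so some outcome avoids every A_i.

35·p = 22/23 ≈ 0.957; existence CERTIFIED by the union bound.


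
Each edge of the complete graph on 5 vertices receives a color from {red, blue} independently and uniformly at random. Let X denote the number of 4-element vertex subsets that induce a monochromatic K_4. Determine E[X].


Let X = Σ_S X_S over the C(5, 4) = 5 subsets S of size 4, where X_S = 1 if the K_4 on S is monochromatic.
For a fixed S, the K_4 on S has C(4, 2) = 6 edges. P[all 6 edges red] = (1/2)^6, and likewise for blue, so P[monochromatic] = 2·(1/2)^6 = 2^{1 − 6} = 1/32.
By linearity of expectation: E[X] = C(5, 4) · 2^{1 − 6} = 5 · 1/32 = 5/32.
Numerically: E[X] ≈ 0.156.

E[X] = C(5,4)·2^(1−C(4,2)) = 5/32 ≈ 0.156.


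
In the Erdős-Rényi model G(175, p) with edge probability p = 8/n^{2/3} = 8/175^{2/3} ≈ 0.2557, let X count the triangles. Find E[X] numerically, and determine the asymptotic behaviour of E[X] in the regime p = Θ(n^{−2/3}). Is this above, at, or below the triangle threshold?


Number of potential triangles: C(175, 3) = 877975.
Each occurs with probability p³ ≈ (0.2557)³ ≈ 1.6718367e-02.
By linearity: E[X] = C(175, 3)·p³ ≈ 877975 · 1.6718367e-02 ≈ 14678.30857.
Since α = 2/3 < 1, p = c/n^{2/3} ≫ 1/n is above the triangle threshold p ~ 1/n. Asymptotically E[X] ~ (c³/6)·n^{3(1−α)} = (8³/6)·n^{1} → ∞; triangles are abundant w.h.p.

E[X] ≈ 14678.30857; in regime p = Θ(1/n^{2/3}) E[X] diverges (above the triangle threshold p ~ 1/n).


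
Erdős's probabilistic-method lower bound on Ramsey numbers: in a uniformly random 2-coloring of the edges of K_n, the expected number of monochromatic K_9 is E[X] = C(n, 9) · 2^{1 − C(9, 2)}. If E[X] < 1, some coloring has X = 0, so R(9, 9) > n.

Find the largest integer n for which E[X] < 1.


We need C(n, 9) · 2^{1 − 36} < 1, i.e. C(n, 9) < 2^{36 − 1} = 34359738368.
Check values of n near the boundary:
  n = 60: C(60, 9) = 14783142660; 14783142660 < 34359738368? YES
  n = 61: C(61, 9) = 17341763505; 17341763505 < 34359738368? YES
  n = 62: C(62, 9) = 20286591270; 20286591270 < 34359738368? YES
  n = 63: C(63, 9) = 23667689815; 23667689815 < 34359738368? YES
  n = 64: C(64, 9) = 27540584512; 27540584512 < 34359738368? YES
  n = 65: C(65, 9) = 31966749880; 31966749880 < 34359738368? YES
  n = 66: C(66, 9) = 37014131440; 37014131440 < 34359738368? NO
The largest n with C(n, 9) < 34359738368 is n = 65 (where E[X] = 3995843735/4294967296 ≈ 0.9303549). Hence R(9, 9) > 65, i.e. R(9, 9) ≥ 66.

Largest n = 65; hence R(9, 9) > 65.


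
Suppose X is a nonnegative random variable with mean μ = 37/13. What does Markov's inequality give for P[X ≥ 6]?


μ = E[X] = 37/13, a = 6.
Markov: P[X ≥ 6] ≤ μ/a = (37/13)/6 = 37/78.
Numerically: ≈ 0.4744.
(Since a = 6 > μ = 2.8462, the bound 37/78 is < 1 and informative.)

P[X ≥ 6] ≤ 37/78 ≈ 0.4744.


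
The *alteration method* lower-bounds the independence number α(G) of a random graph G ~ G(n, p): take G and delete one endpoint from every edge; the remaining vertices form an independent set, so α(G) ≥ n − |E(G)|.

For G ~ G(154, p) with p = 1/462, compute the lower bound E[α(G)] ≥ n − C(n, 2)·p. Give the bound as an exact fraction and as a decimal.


E[|E(G)|] = C(154, 2)·p = 11781 · (1/462) = 51/2.
E[α(G)] ≥ n − E[|E(G)|] = 154 − 51/2 = 257/2.
Numerically: ≈ 128.50000.
(This is only a lower bound; the true E[α(G)] may be larger.)

E[α(G)] ≥ 257/2 ≈ 128.50000.


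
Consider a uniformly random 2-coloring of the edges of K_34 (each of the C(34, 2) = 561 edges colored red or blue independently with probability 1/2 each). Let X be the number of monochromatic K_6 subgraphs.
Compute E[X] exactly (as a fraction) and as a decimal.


Let X = Σ_S X_S over the C(34, 6) = 1344904 subsets S of size 6, where X_S = 1 if the K_6 on S is monochromatic.
For a fixed S, the K_6 on S has C(6, 2) = 15 edges. P[all 15 edges red] = (1/2)^15, and likewise for blue, so P[monochromatic] = 2·(1/2)^15 = 2^{1 − 15} = 1/16384.
By linearity of expectation: E[X] = C(34, 6) · 2^{1 − 15} = 1344904 · 1/16384 = 168113/2048.
Numerically: E[X] ≈ 82.0864.

E[X] = C(34,6)·2^(1−C(6,2)) = 168113/2048 ≈ 82.0864.


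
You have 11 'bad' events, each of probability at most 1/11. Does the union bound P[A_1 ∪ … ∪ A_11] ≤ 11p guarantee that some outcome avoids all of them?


Union bound: P[∪_{i=1}^{11} A_i] ≤ Σ_i P[A_i] ≤ 11·p = 11·(1/11) = 1.
Numerically: 1 ≈ 1.0000.
Is 1 < 1? NO.
Since the bound 1 is ≥ 1, the union bound is uninformative here; it does NOT by itself certify existence.

11·p = 1 ≈ 1.0000; existence NOT certified by the union bound.


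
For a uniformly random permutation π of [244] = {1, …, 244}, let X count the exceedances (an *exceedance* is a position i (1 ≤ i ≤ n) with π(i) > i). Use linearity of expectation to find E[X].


Write X = Σ_{i=1}^{244} X_i, where X_i = 1_{π(i) > i}.
For each fixed i, π(i) is uniform over {1, …, 244} (marginal of a uniform permutation), so P[π(i) > i] = (n − i)/n. Summing: Σ_{i=1}^{244} (n − i)/n = (0 + 1 + … + 243)/244 = 244(244 − 1)/(2·244) = (244 − 1)/2.
Hence E[X] = Σ_{i=1}^{244} (244 − i)/244 = 243/2 ≈ 121.500000.

E[X] = 243/2 = 121.500000.


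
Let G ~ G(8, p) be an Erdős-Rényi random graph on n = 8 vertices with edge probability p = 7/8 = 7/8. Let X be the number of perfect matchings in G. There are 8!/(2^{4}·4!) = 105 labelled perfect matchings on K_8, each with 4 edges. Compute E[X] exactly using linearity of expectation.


K_8 has 8!/(2^{4}·4!) = 105 labelled perfect matchings.
For each such perfect matching H, let X_H = 1 if all 4 edges of H are present in G. Then P[X_H = 1] = p^{4} = (7/8)^{4} = 2401/4096.
By linearity of expectation: E[X] = Σ_H E[X_H] = 105 · p^{4} = 105 · 2401/4096 = 252105/4096.
Numerically: E[X] ≈ 61.55.

E[X] = 105 · (7/8)^{4} = 252105/4096 ≈ 61.55.


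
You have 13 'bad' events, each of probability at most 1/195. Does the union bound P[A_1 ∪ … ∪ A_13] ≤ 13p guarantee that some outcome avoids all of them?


Union bound: P[∪_{i=1}^{13} A_i] ≤ Σ_i P[A_i] ≤ 13·p = 13·(1/195) = 1/15.
Numerically: 1/15 ≈ 0.067.
Is 1/15 < 1? YES.
Since P[∪ A_i] ≤ 1/15 < 1, the complement has P[∩ A_i^c] ≥ 1 − 1/15 = 14/15 > 0, so some outcome avoids every A_i.

13·p = 1/15 ≈ 0.067; existence CERTIFIED by the union bound.


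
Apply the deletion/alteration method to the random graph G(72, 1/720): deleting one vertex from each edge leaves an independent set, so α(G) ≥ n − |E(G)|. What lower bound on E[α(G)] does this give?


E[|E(G)|] = C(72, 2)·p = 2556 · (1/720) = 71/20.
E[α(G)] ≥ n − E[|E(G)|] = 72 − 71/20 = 1369/20.
Numerically: ≈ 68.4500.
(This is only a lower bound; the true E[α(G)] may be larger.)

E[α(G)] ≥ 1369/20 ≈ 68.4500.


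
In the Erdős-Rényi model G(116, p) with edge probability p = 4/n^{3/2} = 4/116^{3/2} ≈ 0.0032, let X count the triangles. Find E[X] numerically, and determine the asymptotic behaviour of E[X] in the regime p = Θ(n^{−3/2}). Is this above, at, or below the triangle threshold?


Number of potential triangles: C(116, 3) = 253460.
Each occurs with probability p³ ≈ (0.0032)³ ≈ 3.28185e-08.
By linearity: E[X] = C(116, 3)·p³ ≈ 253460 · 3.28185e-08 ≈ 0.008.
Since α = 3/2 > 1, p = c/n^{3/2} = o(1/n) is below the triangle threshold p ~ 1/n. Asymptotically E[X] ~ (c³/6)·n^{3(1−α)} = (4³/6)·n^{-1.5} → 0, so by Markov's inequality G has no triangles w.h.p.

E[X] ≈ 0.008; in regime p = Θ(1/n^{3/2}) E[X] tends to 0 (below the triangle threshold p ~ 1/n).


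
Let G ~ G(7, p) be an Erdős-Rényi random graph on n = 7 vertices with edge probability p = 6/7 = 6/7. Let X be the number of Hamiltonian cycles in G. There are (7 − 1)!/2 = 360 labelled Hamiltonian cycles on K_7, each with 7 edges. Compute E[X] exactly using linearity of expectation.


K_7 has (7 − 1)!/2 = 360 labelled Hamiltonian cycles.
For each such Hamiltonian cycle H, let X_H = 1 if all 7 edges of H are present in G. Then P[X_H = 1] = p^{7} = (6/7)^{7} = 279936/823543.
Summing the indicators: E[X] = Σ_H E[X_H] = 360 · p^{7} = 360 · 279936/823543 = 100776960/823543.
Numerically: E[X] ≈ 122.37.

E[X] = 360 · (6/7)^{7} = 100776960/823543 ≈ 122.37.


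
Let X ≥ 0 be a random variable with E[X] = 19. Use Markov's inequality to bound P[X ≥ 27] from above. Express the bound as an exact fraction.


μ = E[X] = 19, a = 27.
Markov: P[X ≥ 27] ≤ μ/a = (19)/27 = 19/27.
Numerically: ≈ 0.7037.
(Since a = 27 > μ = 19.0000, the bound 19/27 is < 1 and informative.)

P[X ≥ 27] ≤ 19/27 ≈ 0.7037.


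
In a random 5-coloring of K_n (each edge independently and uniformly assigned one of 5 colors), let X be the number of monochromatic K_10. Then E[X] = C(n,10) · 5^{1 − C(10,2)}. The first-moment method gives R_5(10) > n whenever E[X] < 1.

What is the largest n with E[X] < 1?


We need C(n, 10) · 5^{1 − 45} < 1, i.e. C(n, 10) < 5^{45 − 1} = 5684341886080801486968994140625.
Check values of n near the boundary:
  n = 5389: C(5389, 10) = 5645340767466558997768874792926; 5645340767466558997768874792926 < 5684341886080801486968994140625? YES
  n = 5390: C(5390, 10) = 5655833965919099070255434039753; 5655833965919099070255434039753 < 5684341886080801486968994140625? YES
  n = 5391: C(5391, 10) = 5666344714787188828795213697883; 5666344714787188828795213697883 < 5684341886080801486968994140625? YES
  n = 5392: C(5392, 10) = 5676873040158402483252283957448; 5676873040158402483252283957448 < 5684341886080801486968994140625? YES
  n = 5393: C(5393, 10) = 5687418968154238267170642278008; 5687418968154238267170642278008 < 5684341886080801486968994140625? NO
  n = 5394: C(5394, 10) = 5697982524930156243149785372878; 5697982524930156243149785372878 < 5684341886080801486968994140625? NO
  n = 5395: C(5395, 10) = 5708563736675616143322765475706; 5708563736675616143322765475706 < 5684341886080801486968994140625? NO
The largest n with C(n, 10) < 5684341886080801486968994140625 is n = 5392 (where E[X] = 5676873040158402483252283957448/5684341886080801486968994140625 ≈ 0.999). Hence R_5(10) > 5392, i.e. R_5(10) ≥ 5393.

Largest n = 5392; hence R_5(10) > 5392.


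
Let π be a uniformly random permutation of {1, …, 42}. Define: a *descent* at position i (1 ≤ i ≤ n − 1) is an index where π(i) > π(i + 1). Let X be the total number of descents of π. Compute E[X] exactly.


Write X = Σ X_I over i = 1, …, 41, with X_I the indicator of one descent.
There are 41 indicators.
For each fixed i, the pair (π(i), π(i+1)) is a uniformly random ordered pair of distinct values from {1, …, 42}; by symmetry P[π(i) > π(i+1)] = 1/2.
By linearity: E[X] = 41 · (1/2) = (42 − 1) · (1/2) = 41/2 ≈ 20.5000.

E[X] = 41/2 = 20.5000.


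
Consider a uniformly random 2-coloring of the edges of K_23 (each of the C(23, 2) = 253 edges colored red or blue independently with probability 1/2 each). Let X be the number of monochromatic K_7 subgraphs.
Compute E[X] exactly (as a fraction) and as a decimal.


Let X = Σ_S X_S over the C(23, 7) = 245157 subsets S of size 7, where X_S = 1 if the K_7 on S is monochromatic.
For a fixed S, the K_7 on S has C(7, 2) = 21 edges. P[all 21 edges red] = (1/2)^21, and likewise for blue, so P[monochromatic] = 2·(1/2)^21 = 2^{1 − 21} = 1/1048576.
By linearity: E[X] = C(23, 7) · 2^{1 − 21} = 245157 · 1/1048576 = 245157/1048576.
Numerically: E[X] ≈ 0.234.

E[X] = C(23,7)·2^(1−C(7,2)) = 245157/1048576 ≈ 0.234.


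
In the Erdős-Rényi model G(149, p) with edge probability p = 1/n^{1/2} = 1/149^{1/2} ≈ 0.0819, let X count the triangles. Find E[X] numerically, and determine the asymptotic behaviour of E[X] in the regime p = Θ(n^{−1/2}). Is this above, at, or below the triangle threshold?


Number of potential triangles: C(149, 3) = 540274.
Each occurs with probability p³ ≈ (0.0819)³ ≈ 5.49820e-04.
By linearity: E[X] = C(149, 3)·p³ ≈ 540274 · 5.49820e-04 ≈ 297.053.
Since α = 1/2 < 1, p = c/n^{1/2} ≫ 1/n is above the triangle threshold p ~ 1/n. Asymptotically E[X] ~ (c³/6)·n^{3(1−α)} = (1³/6)·n^{1.5} → ∞; triangles are abundant w.h.p.

E[X] ≈ 297.053; in regime p = Θ(1/n^{1/2}) E[X] diverges (above the triangle threshold p ~ 1/n).


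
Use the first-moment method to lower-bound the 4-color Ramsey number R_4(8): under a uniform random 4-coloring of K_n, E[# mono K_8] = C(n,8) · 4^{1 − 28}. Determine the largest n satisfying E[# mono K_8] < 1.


We need C(n, 8) · 4^{1 − 28} < 1, i.e. C(n, 8) < 4^{28 − 1} = 18014398509481984.
Check values of n near the boundary:
  n = 405: C(405, 8) = 16745853821188050; 16745853821188050 < 18014398509481984? YES
  n = 406: C(406, 8) = 17082453897995850; 17082453897995850 < 18014398509481984? YES
  n = 407: C(407, 8) = 17424959239309050; 17424959239309050 < 18014398509481984? YES
  n = 408: C(408, 8) = 17773458424095231; 17773458424095231 < 18014398509481984? YES
  n = 409: C(409, 8) = 18128041135797879; 18128041135797879 < 18014398509481984? NO
  n = 410: C(410, 8) = 18488798173326195; 18488798173326195 < 18014398509481984? NO
The largest n with C(n, 8) < 18014398509481984 is n = 408 (where E[X] = 17773458424095231/18014398509481984 ≈ 0.986625). Hence R_4(8) > 408, i.e. R_4(8) ≥ 409.

Largest n = 408; hence R_4(8) > 408.


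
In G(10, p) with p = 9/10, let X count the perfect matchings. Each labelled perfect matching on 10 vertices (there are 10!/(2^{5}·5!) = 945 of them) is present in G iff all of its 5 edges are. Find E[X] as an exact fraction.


K_10 has 10!/(2^{5}·5!) = 945 labelled perfect matchings.
For each such perfect matching H, let X_H = 1 if all 5 edges of H are present in G. Then P[X_H = 1] = p^{5} = (9/10)^{5} = 59049/100000.
By linearity of expectation: E[X] = Σ_H E[X_H] = 945 · p^{5} = 945 · 59049/100000 = 11160261/20000.
Numerically: E[X] ≈ 558.01.

E[X] = 945 · (9/10)^{5} = 11160261/20000 ≈ 558.01.


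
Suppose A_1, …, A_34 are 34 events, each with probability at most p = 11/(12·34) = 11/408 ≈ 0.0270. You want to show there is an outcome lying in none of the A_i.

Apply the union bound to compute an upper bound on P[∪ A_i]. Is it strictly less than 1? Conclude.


Union bound: P[∪_{i=1}^{34} A_i] ≤ Σ_i P[A_i] ≤ 34·p = 34·(11/408) = 11/12.
Numerically: 11/12 ≈ 0.9167.
Is 11/12 < 1? YES.
Since P[∪ A_i] ≤ 11/12 < 1, the complement has P[∩ A_i^c] ≥ 1 − 11/12 = 1/12 > 0, so some outcome avoids every A_i.

34·p = 11/12 ≈ 0.9167; existence CERTIFIED by the union bound.


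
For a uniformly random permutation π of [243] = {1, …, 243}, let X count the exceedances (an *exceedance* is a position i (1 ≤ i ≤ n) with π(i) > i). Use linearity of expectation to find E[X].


Write X = Σ_{i=1}^{243} X_i, where X_i = 1_{π(i) > i}.
For each fixed i, π(i) is uniform over {1, …, 243} (marginal of a uniform permutation), so P[π(i) > i] = (n − i)/n. Summing: Σ_{i=1}^{243} (n − i)/n = (0 + 1 + … + 242)/243 = 243(243 − 1)/(2·243) = (243 − 1)/2.
Hence E[X] = Σ_{i=1}^{243} (243 − i)/243 = 121 ≈ 121.0000.

E[X] = 121 = 121.0000.


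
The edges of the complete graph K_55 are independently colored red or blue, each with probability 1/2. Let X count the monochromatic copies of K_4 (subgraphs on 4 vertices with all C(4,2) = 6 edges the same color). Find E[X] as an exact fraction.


Let X = Σ_S X_S over the C(55, 4) = 341055 subsets S of size 4, where X_S = 1 if the K_4 on S is monochromatic.
For a fixed S, the K_4 on S has C(4, 2) = 6 edges. P[all 6 edges red] = (1/2)^6, and likewise for blue, so P[monochromatic] = 2·(1/2)^6 = 2^{1 − 6} = 1/32.
By linearity of expectation: E[X] = C(55, 4) · 2^{1 − 6} = 341055 · 1/32 = 341055/32.
Numerically: E[X] ≈ 10657.969.

E[X] = C(55,4)·2^(1−C(4,2)) = 341055/32 ≈ 10657.969.


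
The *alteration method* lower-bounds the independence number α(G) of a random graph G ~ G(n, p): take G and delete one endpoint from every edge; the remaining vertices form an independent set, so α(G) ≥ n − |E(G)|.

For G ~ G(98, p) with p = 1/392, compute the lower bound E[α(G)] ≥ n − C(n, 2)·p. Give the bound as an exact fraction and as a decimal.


E[|E(G)|] = C(98, 2)·p = 4753 · (1/392) = 97/8.
E[α(G)] ≥ n − E[|E(G)|] = 98 − 97/8 = 687/8.
Numerically: ≈ 85.875.
(This is only a lower bound; the true E[α(G)] may be larger.)

E[α(G)] ≥ 687/8 ≈ 85.875.


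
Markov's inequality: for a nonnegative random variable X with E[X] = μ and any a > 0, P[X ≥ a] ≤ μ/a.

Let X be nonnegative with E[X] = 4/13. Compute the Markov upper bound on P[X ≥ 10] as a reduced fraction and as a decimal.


μ = E[X] = 4/13, a = 10.
Markov: P[X ≥ 10] ≤ μ/a = (4/13)/10 = 2/65.
Numerically: ≈ 0.03077.
(Since a = 10 > μ = 0.30769, the bound 2/65 is < 1 and informative.)

P[X ≥ 10] ≤ 2/65 ≈ 0.03077.


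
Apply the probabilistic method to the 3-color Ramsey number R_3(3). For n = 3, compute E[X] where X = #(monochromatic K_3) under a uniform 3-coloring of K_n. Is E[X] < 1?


E[X] = C(3, 3) · 3^{1 − 3} = 1 · 3^{−2} = 1/9.
As a reduced fraction: E[X] = 1/9 ≈ 0.1111.
Is E[X] < 1? YES.
Since E[X] < 1, there exists a 3-coloring of K_{3} with no monochromatic K_3; hence R_3(3) > 3.

E[X] = 1/9 ≈ 0.1111; E[X] < 1, so R_3(3) > 3.


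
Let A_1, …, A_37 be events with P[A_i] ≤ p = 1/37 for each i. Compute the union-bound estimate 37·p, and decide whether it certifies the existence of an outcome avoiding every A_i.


Union bound: P[∪_{i=1}^{37} A_i] ≤ Σ_i P[A_i] ≤ 37·p = 37·(1/37) = 1.
Numerically: 1 ≈ 1.0000.
Is 1 < 1? NO.
Since the bound 1 is ≥ 1, the union bound is uninformative here; it does NOT by itself certify existence.

37·p = 1 ≈ 1.0000; existence NOT certified by the union bound.


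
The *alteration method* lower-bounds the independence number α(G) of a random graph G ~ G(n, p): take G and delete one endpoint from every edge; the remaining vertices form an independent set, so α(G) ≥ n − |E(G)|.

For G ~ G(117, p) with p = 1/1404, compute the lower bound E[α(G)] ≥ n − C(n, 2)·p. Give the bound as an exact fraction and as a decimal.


E[|E(G)|] = C(117, 2)·p = 6786 · (1/1404) = 29/6.
E[α(G)] ≥ n − E[|E(G)|] = 117 − 29/6 = 673/6.
Numerically: ≈ 112.16667.
(This is only a lower bound; the true E[α(G)] may be larger.)

E[α(G)] ≥ 673/6 ≈ 112.16667.


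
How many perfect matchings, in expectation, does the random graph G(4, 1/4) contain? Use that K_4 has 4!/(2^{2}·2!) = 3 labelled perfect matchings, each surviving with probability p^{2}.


K_4 has 4!/(2^{2}·2!) = 3 labelled perfect matchings.
For each such perfect matching H, let X_H = 1 if all 2 edges of H are present in G. Then P[X_H = 1] = p^{2} = (1/4)^{2} = 1/16.
By linearity: E[X] = Σ_H E[X_H] = 3 · p^{2} = 3 · 1/16 = 3/16.
Numerically: E[X] ≈ 0.188.

E[X] = 3 · (1/4)^{2} = 3/16 ≈ 0.188.


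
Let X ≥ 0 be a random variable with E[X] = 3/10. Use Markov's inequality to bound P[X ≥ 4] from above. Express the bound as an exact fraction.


μ = E[X] = 3/10, a = 4.
Markov: P[X ≥ 4] ≤ μ/a = (3/10)/4 = 3/40.
Numerically: ≈ 0.075000.
(Since a = 4 > μ = 0.300000, the bound 3/40 is < 1 and informative.)

P[X ≥ 4] ≤ 3/40 ≈ 0.075000.


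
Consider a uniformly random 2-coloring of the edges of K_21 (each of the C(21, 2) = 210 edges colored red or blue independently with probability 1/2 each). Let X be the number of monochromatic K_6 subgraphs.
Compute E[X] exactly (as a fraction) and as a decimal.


Let X = Σ_S X_S over the C(21, 6) = 54264 subsets S of size 6, where X_S = 1 if the K_6 on S is monochromatic.
For a fixed S, the K_6 on S has C(6, 2) = 15 edges. P[all 15 edges red] = (1/2)^15, and likewise for blue, so P[monochromatic] = 2·(1/2)^15 = 2^{1 − 15} = 1/16384.
By linearity: E[X] = C(21, 6) · 2^{1 − 15} = 54264 · 1/16384 = 6783/2048.
Numerically: E[X] ≈ 3.312.

E[X] = C(21,6)·2^(1−C(6,2)) = 6783/2048 ≈ 3.312.


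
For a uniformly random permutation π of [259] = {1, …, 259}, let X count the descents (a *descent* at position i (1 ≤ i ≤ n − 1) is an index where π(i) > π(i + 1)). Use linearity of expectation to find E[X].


Write X = Σ X_I over i = 1, …, 258, with X_I the indicator of one descent.
There are 258 indicators.
For each fixed i, the pair (π(i), π(i+1)) is a uniformly random ordered pair of distinct values from {1, …, 259}; by symmetry P[π(i) > π(i+1)] = 1/2.
By linearity: E[X] = 258 · (1/2) = (259 − 1) · (1/2) = 129 ≈ 129.000.

E[X] = 129 = 129.000.


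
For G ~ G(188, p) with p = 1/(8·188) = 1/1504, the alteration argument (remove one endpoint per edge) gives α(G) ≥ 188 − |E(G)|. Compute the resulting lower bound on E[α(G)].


E[|E(G)|] = C(188, 2)·p = 17578 · (1/1504) = 187/16.
E[α(G)] ≥ n − E[|E(G)|] = 188 − 187/16 = 2821/16.
Numerically: ≈ 176.3125.
(This is only a lower bound; the true E[α(G)] may be larger.)

E[α(G)] ≥ 2821/16 ≈ 176.3125.


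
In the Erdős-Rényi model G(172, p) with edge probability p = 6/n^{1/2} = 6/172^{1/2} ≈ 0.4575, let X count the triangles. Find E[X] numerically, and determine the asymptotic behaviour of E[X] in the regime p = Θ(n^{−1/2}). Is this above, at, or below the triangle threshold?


Number of potential triangles: C(172, 3) = 833340.
Each occurs with probability p³ ≈ (0.4575)³ ≈ 9.575492e-02.
By linearity: E[X] = C(172, 3)·p³ ≈ 833340 · 9.575492e-02 ≈ 79796.4019.
Since α = 1/2 < 1, p = c/n^{1/2} ≫ 1/n is above the triangle threshold p ~ 1/n. Asymptotically E[X] ~ (c³/6)·n^{3(1−α)} = (6³/6)·n^{1.5} → ∞; triangles are abundant w.h.p.

E[X] ≈ 79796.4019; in regime p = Θ(1/n^{1/2}) E[X] diverges (above the triangle threshold p ~ 1/n).


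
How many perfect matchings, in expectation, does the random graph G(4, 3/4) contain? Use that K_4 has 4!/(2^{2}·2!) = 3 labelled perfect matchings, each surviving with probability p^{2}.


K_4 has 4!/(2^{2}·2!) = 3 labelled perfect matchings.
For each such perfect matching H, let X_H = 1 if all 2 edges of H are present in G. Then P[X_H = 1] = p^{2} = (3/4)^{2} = 9/16.
Summing the indicators: E[X] = Σ_H E[X_H] = 3 · p^{2} = 3 · 9/16 = 27/16.
Numerically: E[X] ≈ 1.6875.

E[X] = 3 · (3/4)^{2} = 27/16 ≈ 1.6875.


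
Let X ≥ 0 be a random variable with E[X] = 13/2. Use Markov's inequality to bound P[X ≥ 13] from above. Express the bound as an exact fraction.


μ = E[X] = 13/2, a = 13.
Markov: P[X ≥ 13] ≤ μ/a = (13/2)/13 = 1/2.
Numerically: ≈ 0.500.
(Since a = 13 > μ = 6.500, the bound 1/2 is < 1 and informative.)

P[X ≥ 13] ≤ 1/2 ≈ 0.500.


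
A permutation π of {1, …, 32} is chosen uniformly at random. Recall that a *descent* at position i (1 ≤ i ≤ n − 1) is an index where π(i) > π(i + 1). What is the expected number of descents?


Write X = Σ X_I over i = 1, …, 31, with X_I the indicator of one descent.
There are 31 indicators.
For each fixed i, the pair (π(i), π(i+1)) is a uniformly random ordered pair of distinct values from {1, …, 32}; by symmetry P[π(i) > π(i+1)] = 1/2.
By linearity: E[X] = 31 · (1/2) = (32 − 1) · (1/2) = 31/2 ≈ 15.50000.

E[X] = 31/2 = 15.50000.


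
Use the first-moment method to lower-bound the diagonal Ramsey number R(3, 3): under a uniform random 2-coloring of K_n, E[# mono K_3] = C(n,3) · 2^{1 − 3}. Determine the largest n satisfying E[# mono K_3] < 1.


We need C(n, 3) · 2^{1 − 3} < 1, i.e. C(n, 3) < 2^{3 − 1} = 4.
Check values of n near the boundary:
  n = 3: C(3, 3) = 1; 1 < 4? YES
  n = 4: C(4, 3) = 4; 4 < 4? NO
The largest n with C(n, 3) < 4 is n = 3 (where E[X] = 1/4 ≈ 0.25000). Hence R(3, 3) > 3, i.e. R(3, 3) ≥ 4.

Largest n = 3; hence R(3, 3) > 3.


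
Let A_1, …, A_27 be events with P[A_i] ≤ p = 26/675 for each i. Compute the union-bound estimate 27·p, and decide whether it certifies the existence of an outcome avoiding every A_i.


Union bound: P[∪_{i=1}^{27} A_i] ≤ Σ_i P[A_i] ≤ 27·p = 27·(26/675) = 26/25.
Numerically: 26/25 ≈ 1.040.
Is 26/25 < 1? NO.
Since the bound 26/25 is ≥ 1, the union bound is uninformative here; it does NOT by itself certify existence.

27·p = 26/25 ≈ 1.040; existence NOT certified by the union bound.


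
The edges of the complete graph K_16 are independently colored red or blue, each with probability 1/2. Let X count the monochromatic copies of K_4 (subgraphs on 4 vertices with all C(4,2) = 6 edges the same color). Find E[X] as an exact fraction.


Let X = Σ_S X_S over the C(16, 4) = 1820 subsets S of size 4, where X_S = 1 if the K_4 on S is monochromatic.
For a fixed S, the K_4 on S has C(4, 2) = 6 edges. P[all 6 edges red] = (1/2)^6, and likewise for blue, so P[monochromatic] = 2·(1/2)^6 = 2^{1 − 6} = 1/32.
By linearity: E[X] = C(16, 4) · 2^{1 − 6} = 1820 · 1/32 = 455/8.
Numerically: E[X] ≈ 56.87500.

E[X] = C(16,4)·2^(1−C(4,2)) = 455/8 ≈ 56.87500.


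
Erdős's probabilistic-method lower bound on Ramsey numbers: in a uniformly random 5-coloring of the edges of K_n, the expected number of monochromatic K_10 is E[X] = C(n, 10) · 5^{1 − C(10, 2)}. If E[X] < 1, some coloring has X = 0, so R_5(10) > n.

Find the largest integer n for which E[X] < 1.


We need C(n, 10) · 5^{1 − 45} < 1, i.e. C(n, 10) < 5^{45 − 1} = 5684341886080801486968994140625.
Check values of n near the boundary:
  n = 5390: C(5390, 10) = 5655833965919099070255434039753; 5655833965919099070255434039753 < 5684341886080801486968994140625? YES
  n = 5391: C(5391, 10) = 5666344714787188828795213697883; 5666344714787188828795213697883 < 5684341886080801486968994140625? YES
  n = 5392: C(5392, 10) = 5676873040158402483252283957448; 5676873040158402483252283957448 < 5684341886080801486968994140625? YES
  n = 5393: C(5393, 10) = 5687418968154238267170642278008; 5687418968154238267170642278008 < 5684341886080801486968994140625? NO
The largest n with C(n, 10) < 5684341886080801486968994140625 is n = 5392 (where E[X] = 5676873040158402483252283957448/5684341886080801486968994140625 ≈ 0.999). Hence R_5(10) > 5392, i.e. R_5(10) ≥ 5393.

Largest n = 5392; hence R_5(10) > 5392.


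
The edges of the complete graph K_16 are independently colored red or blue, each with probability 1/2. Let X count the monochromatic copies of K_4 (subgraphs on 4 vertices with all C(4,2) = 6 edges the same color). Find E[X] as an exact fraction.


Let X = Σ_S X_S over the C(16, 4) = 1820 subsets S of size 4, where X_S = 1 if the K_4 on S is monochromatic.
For a fixed S, the K_4 on S has C(4, 2) = 6 edges. P[all 6 edges red] = (1/2)^6, and likewise for blue, so P[monochromatic] = 2·(1/2)^6 = 2^{1 − 6} = 1/32.
By linearity of expectation: E[X] = C(16, 4) · 2^{1 − 6} = 1820 · 1/32 = 455/8.
Numerically: E[X] ≈ 56.87500.

E[X] = C(16,4)·2^(1−C(4,2)) = 455/8 ≈ 56.87500.


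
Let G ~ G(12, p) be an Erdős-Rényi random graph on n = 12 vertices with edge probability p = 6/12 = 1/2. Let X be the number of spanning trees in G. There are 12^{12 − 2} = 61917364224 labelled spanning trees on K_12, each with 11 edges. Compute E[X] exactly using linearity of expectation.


K_12 has 12^{12 − 2} = 61917364224 labelled spanning trees.
For each such spanning tree H, let X_H = 1 if all 11 edges of H are present in G. Then P[X_H = 1] = p^{11} = (1/2)^{11} = 1/2048.
By linearity of expectation: E[X] = Σ_H E[X_H] = 61917364224 · p^{11} = 61917364224 · 1/2048 = 30233088.
Numerically: E[X] ≈ 3.023e+07.

E[X] = 61917364224 · (1/2)^{11} = 30233088 ≈ 3.023e+07.


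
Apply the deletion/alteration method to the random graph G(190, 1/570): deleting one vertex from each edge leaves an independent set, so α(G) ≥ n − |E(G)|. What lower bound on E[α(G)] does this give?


E[|E(G)|] = C(190, 2)·p = 17955 · (1/570) = 63/2.
E[α(G)] ≥ n − E[|E(G)|] = 190 − 63/2 = 317/2.
Numerically: ≈ 158.5000.
(This is only a lower bound; the true E[α(G)] may be larger.)

E[α(G)] ≥ 317/2 ≈ 158.5000.


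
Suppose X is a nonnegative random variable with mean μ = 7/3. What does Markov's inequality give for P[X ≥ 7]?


μ = E[X] = 7/3, a = 7.
Markov: P[X ≥ 7] ≤ μ/a = (7/3)/7 = 1/3.
Numerically: ≈ 0.333333.
(Since a = 7 > μ = 2.333333, the bound 1/3 is < 1 and informative.)

P[X ≥ 7] ≤ 1/3 ≈ 0.333333.


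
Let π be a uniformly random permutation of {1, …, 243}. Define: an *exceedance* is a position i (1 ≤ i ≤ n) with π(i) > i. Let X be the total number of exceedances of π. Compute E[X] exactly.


Write X = Σ_{i=1}^{243} X_i, where X_i = 1_{π(i) > i}.
For each fixed i, π(i) is uniform over {1, …, 243} (marginal of a uniform permutation), so P[π(i) > i] = (n − i)/n. Summing: Σ_{i=1}^{243} (n − i)/n = (0 + 1 + … + 242)/243 = 243(243 − 1)/(2·243) = (243 − 1)/2.
Hence E[X] = Σ_{i=1}^{243} (243 − i)/243 = 121 ≈ 121.00000.

E[X] = 121 = 121.00000.


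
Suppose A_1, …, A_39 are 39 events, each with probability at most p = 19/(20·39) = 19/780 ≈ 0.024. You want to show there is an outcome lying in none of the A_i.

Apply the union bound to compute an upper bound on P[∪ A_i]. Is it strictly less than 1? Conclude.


Union bound: P[∪_{i=1}^{39} A_i] ≤ Σ_i P[A_i] ≤ 39·p = 39·(19/780) = 19/20.
Numerically: 19/20 ≈ 0.950.
Is 19/20 < 1? YES.
Since P[∪ A_i] ≤ 19/20 < 1, the complement has P[∩ A_i^c] ≥ 1 − 19/20 = 1/20 > 0, so some outcome avoids every A_i.

39·p = 19/20 ≈ 0.950; existence CERTIFIED by the union bound.


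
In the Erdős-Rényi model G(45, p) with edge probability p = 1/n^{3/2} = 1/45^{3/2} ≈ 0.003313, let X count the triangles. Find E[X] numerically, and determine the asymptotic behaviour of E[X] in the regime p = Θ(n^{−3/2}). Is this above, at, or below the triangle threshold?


Number of potential triangles: C(45, 3) = 14190.
Each occurs with probability p³ ≈ (0.003313)³ ≈ 3.635329e-08.
By linearity: E[X] = C(45, 3)·p³ ≈ 14190 · 3.635329e-08 ≈ 0.0005.
Since α = 3/2 > 1, p = c/n^{3/2} = o(1/n) is below the triangle threshold p ~ 1/n. Asymptotically E[X] ~ (c³/6)·n^{3(1−α)} = (1³/6)·n^{-1.5} → 0, so by Markov's inequality G has no triangles w.h.p.

E[X] ≈ 0.0005; in regime p = Θ(1/n^{3/2}) E[X] tends to 0 (below the triangle threshold p ~ 1/n).


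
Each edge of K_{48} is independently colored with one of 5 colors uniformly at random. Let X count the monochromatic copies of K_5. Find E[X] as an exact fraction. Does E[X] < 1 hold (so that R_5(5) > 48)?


E[X] = C(48, 5) · 5^{1 − 10} = 1712304 · 5^{−9} = 1712304/1953125.
As a reduced fraction: E[X] = 1712304/1953125 ≈ 0.8767.
Is E[X] < 1? YES.
Since E[X] < 1, there exists a 5-coloring of K_{48} with no monochromatic K_5; hence R_5(5) > 48.

E[X] = 1712304/1953125 ≈ 0.8767; E[X] < 1, so R_5(5) > 48.


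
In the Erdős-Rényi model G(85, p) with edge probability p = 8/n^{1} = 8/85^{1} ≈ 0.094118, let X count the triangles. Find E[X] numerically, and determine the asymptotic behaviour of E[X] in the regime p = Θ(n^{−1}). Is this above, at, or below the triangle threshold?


Number of potential triangles: C(85, 3) = 98770.
Each occurs with probability p³ ≈ (0.094118)³ ≈ 8.3370649e-04.
By linearity: E[X] = C(85, 3)·p³ ≈ 98770 · 8.3370649e-04 ≈ 82.34519.
Here α = 1, so p = 8/n is exactly at the triangle threshold p ~ 1/n. Asymptotically E[X] → c³/6 = 8³/6 = 256/3 ≈ 85.33333, a bounded constant. In this regime the triangle count is asymptotically Poisson(c³/6).

E[X] ≈ 82.34519; in regime p = Θ(1/n^{1}) E[X] stays bounded (at the triangle threshold p ~ 1/n).


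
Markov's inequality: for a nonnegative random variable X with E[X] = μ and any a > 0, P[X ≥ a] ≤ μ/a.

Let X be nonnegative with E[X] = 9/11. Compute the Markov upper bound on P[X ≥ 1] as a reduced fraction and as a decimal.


μ = E[X] = 9/11, a = 1.
Markov: P[X ≥ 1] ≤ μ/a = (9/11)/1 = 9/11.
Numerically: ≈ 0.818182.
(Since a = 1 > μ = 0.818182, the bound 9/11 is < 1 and informative.)

P[X ≥ 1] ≤ 9/11 ≈ 0.818182.


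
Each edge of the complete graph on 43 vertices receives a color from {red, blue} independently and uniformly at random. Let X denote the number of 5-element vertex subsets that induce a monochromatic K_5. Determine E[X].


Let X = Σ_S X_S over the C(43, 5) = 962598 subsets S of size 5, where X_S = 1 if the K_5 on S is monochromatic.
For a fixed S, the K_5 on S has C(5, 2) = 10 edges. P[all 10 edges red] = (1/2)^10, and likewise for blue, so P[monochromatic] = 2·(1/2)^10 = 2^{1 − 10} = 1/512.
By linearity: E[X] = C(43, 5) · 2^{1 − 10} = 962598 · 1/512 = 481299/256.
Numerically: E[X] ≈ 1880.074219.

E[X] = C(43,5)·2^(1−C(5,2)) = 481299/256 ≈ 1880.074219.


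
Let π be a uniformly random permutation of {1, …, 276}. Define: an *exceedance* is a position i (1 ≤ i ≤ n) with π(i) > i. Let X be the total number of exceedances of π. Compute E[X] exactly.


Write X = Σ_{i=1}^{276} X_i, where X_i = 1_{π(i) > i}.
For each fixed i, π(i) is uniform over {1, …, 276} (marginal of a uniform permutation), so P[π(i) > i] = (n − i)/n. Summing: Σ_{i=1}^{276} (n − i)/n = (0 + 1 + … + 275)/276 = 276(276 − 1)/(2·276) = (276 − 1)/2.
Hence E[X] = Σ_{i=1}^{276} (276 − i)/276 = 275/2 ≈ 137.50000.

E[X] = 275/2 = 137.50000.


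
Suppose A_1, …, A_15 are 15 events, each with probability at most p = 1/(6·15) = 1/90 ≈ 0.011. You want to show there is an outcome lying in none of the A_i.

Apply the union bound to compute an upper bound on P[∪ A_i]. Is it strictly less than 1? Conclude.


Union bound: P[∪_{i=1}^{15} A_i] ≤ Σ_i P[A_i] ≤ 15·p = 15·(1/90) = 1/6.
Numerically: 1/6 ≈ 0.167.
Is 1/6 < 1? YES.
Since P[∪ A_i] ≤ 1/6 < 1, the complement has P[∩ A_i^c] ≥ 1 − 1/6 = 5/6 > 0, so some outcome avoids every A_i.

15·p = 1/6 ≈ 0.167; existence CERTIFIED by the union bound.


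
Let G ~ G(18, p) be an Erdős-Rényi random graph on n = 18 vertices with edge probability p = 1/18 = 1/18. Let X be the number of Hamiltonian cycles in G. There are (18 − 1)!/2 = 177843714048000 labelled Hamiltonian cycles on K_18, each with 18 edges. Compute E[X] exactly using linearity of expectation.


K_18 has (18 − 1)!/2 = 177843714048000 labelled Hamiltonian cycles.
For each such Hamiltonian cycle H, let X_H = 1 if all 18 edges of H are present in G. Then P[X_H = 1] = p^{18} = (1/18)^{18} = 1/39346408075296537575424.
By linearity of expectation: E[X] = Σ_H E[X_H] = 177843714048000 · p^{18} = 177843714048000 · 1/39346408075296537575424 = 14889875/3294258113514384.
Numerically: E[X] ≈ 4.5199e-09.

E[X] = 177843714048000 · (1/18)^{18} = 14889875/3294258113514384 ≈ 4.5199e-09.


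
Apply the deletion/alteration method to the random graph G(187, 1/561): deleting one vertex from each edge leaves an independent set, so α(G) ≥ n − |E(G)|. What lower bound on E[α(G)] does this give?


E[|E(G)|] = C(187, 2)·p = 17391 · (1/561) = 31.
E[α(G)] ≥ n − E[|E(G)|] = 187 − 31 = 156.
Numerically: ≈ 156.00000.
(This is only a lower bound; the true E[α(G)] may be larger.)

E[α(G)] ≥ 156 ≈ 156.00000.


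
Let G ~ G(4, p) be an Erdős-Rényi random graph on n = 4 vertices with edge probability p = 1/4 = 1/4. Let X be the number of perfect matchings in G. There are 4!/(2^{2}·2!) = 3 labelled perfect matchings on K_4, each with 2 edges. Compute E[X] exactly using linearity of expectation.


K_4 has 4!/(2^{2}·2!) = 3 labelled perfect matchings.
For each such perfect matching H, let X_H = 1 if all 2 edges of H are present in G. Then P[X_H = 1] = p^{2} = (1/4)^{2} = 1/16.
By linearity of expectation: E[X] = Σ_H E[X_H] = 3 · p^{2} = 3 · 1/16 = 3/16.
Numerically: E[X] ≈ 0.1875.

E[X] = 3 · (1/4)^{2} = 3/16 ≈ 0.1875.


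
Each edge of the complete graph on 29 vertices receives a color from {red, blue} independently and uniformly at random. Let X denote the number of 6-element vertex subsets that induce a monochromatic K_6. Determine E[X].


Let X = Σ_S X_S over the C(29, 6) = 475020 subsets S of size 6, where X_S = 1 if the K_6 on S is monochromatic.
For a fixed S, the K_6 on S has C(6, 2) = 15 edges. P[all 15 edges red] = (1/2)^15, and likewise for blue, so P[monochromatic] = 2·(1/2)^15 = 2^{1 − 15} = 1/16384.
By linearity: E[X] = C(29, 6) · 2^{1 − 15} = 475020 · 1/16384 = 118755/4096.
Numerically: E[X] ≈ 28.993.

E[X] = C(29,6)·2^(1−C(6,2)) = 118755/4096 ≈ 28.993.
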